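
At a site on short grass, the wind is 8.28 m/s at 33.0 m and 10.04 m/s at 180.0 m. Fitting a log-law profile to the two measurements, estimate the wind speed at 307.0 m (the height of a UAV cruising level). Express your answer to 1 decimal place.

10.6 m/s

Log law: V ∝ ln(z/z₀). From the pair, with r = V₁/V₂ = 0.82470,
ln z₀ = (ln z₁ − r·ln z₂)/(1 − r) = (3.4965 − 0.82470×5.1930)/0.17530 = -4.4845 → z₀ = 0.01128 m
V₃ = V₁ · ln(z₃/z₀)/ln(z₁/z₀) = 8.28 × 10.2114/7.9810 = 10.5939 m/s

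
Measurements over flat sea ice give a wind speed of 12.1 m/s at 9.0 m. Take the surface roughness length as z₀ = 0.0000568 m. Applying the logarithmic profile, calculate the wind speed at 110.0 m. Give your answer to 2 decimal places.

Log law: V(z) ∝ ln(z/z₀), so V₂/V₁ = ln(z₂/z₀) / ln(z₁/z₀).
ln(110.0/0.0000568) = 14.4765, ln(9.0/0.0000568) = 11.9732
V₂ = 12.1 × 14.4765/11.9732 = 12.1 × 1.2091 = 14.6298 m/s

14.63 m/s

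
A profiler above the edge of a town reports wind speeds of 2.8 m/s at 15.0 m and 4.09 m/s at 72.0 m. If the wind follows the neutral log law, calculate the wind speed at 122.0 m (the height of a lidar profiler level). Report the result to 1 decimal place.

Log law: V ∝ ln(z/z₀). From the pair, with r = V₁/V₂ = 0.68460,
ln z₀ = (ln z₁ − r·ln z₂)/(1 − r) = (2.7081 − 0.68460×4.2767)/0.31540 = -0.6967 → z₀ = 0.4982 m
V₃ = V₁ · ln(z₃/z₀)/ln(z₁/z₀) = 2.8 × 5.5007/3.4047 = 4.5237 m/s

4.5 m/s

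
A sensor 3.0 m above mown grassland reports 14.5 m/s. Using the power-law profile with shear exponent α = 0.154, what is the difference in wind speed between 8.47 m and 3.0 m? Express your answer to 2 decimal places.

2.51 m/s

Power law: V₂ = V₁ · (z₂/z₁)^α = 14.5 × (2.8233)^0.154 = 17.0132 m/s
ΔV = 17.0132 − 14.5 = 2.5132 m/s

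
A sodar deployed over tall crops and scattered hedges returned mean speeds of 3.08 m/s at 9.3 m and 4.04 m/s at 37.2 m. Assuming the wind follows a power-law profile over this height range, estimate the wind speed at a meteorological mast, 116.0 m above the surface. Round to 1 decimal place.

5.0 m/s

First find α: α = ln(V₂/V₁)/ln(z₂/z₁) = ln(4.04/3.08)/ln(37.2/9.3) = 0.27132/1.38629 = 0.1957
Extrapolate from 37.2 m to 116.0 m: V₃ = 4.04 × (116.0/37.2)^0.1957 = 4.04 × 1.2493 = 5.0472 m/s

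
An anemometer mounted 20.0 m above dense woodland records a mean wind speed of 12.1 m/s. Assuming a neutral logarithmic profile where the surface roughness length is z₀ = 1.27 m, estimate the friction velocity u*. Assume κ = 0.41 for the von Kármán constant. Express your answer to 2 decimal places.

Log law: V(z) = (u*/κ) · ln(z/z₀) ⇒ u* = κ · V / ln(z/z₀)
u* = 0.41 × 12.1 / ln(20.0/1.27) = 0.41 × 12.1 / 2.7567
   = 4.9610 / 2.7567 = 1.7996 m/s

u* ≈ 1.80 m/s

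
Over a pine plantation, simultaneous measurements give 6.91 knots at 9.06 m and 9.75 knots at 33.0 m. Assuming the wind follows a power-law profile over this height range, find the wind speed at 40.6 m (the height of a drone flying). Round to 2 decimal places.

First find α: α = ln(V₂/V₁)/ln(z₂/z₁) = ln(9.75/6.91)/ln(33.0/9.06) = 0.34430/1.29264 = 0.2664
Extrapolate from 33.0 m to 40.6 m: V₃ = 9.75 × (40.6/33.0)^0.2664 = 9.75 × 1.0568 = 10.3034 knots

10.30 knots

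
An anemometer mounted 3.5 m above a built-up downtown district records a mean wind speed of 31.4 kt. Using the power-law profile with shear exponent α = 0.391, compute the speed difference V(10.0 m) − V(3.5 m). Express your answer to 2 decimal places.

Power law: V₂ = V₁ · (z₂/z₁)^α = 31.4 × (2.8571)^0.391 = 47.3368 kt
ΔV = 47.3368 − 31.4 = 15.9368 kt

15.94 kt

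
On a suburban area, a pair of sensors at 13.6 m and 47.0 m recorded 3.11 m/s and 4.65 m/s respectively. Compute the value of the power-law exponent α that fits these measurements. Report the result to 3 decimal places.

Power law: V₂/V₁ = (z₂/z₁)^α ⇒ α = ln(V₂/V₁) / ln(z₂/z₁)
α = ln(4.65/3.11) / ln(47.0/13.6) = ln(1.4952) / ln(3.4559)
  = 0.40224 / 1.24008 = 0.32437

α ≈ 0.324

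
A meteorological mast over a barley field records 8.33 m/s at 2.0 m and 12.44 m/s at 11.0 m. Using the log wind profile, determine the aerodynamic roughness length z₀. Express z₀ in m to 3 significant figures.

Log law: V(z) ∝ ln(z/z₀). With r = V₁/V₂ = 8.33/12.44 = 0.66961,
r · ln(z₂/z₀) = ln(z₁/z₀) ⇒ ln z₀ = (ln z₁ − r·ln z₂)/(1 − r)
ln z₀ = (0.69315 − 0.66961×2.39790) / 0.33039 = -2.7620
z₀ = exp(-2.7620) = 0.06317 m

z₀ ≈ 0.0632 m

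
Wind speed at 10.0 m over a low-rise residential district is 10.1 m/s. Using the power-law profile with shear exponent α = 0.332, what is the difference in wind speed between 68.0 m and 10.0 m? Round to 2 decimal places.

Power law: V₂ = V₁ · (z₂/z₁)^α = 10.1 × (6.8000)^0.332 = 19.0860 m/s
ΔV = 19.0860 − 10.1 = 8.9860 m/s

8.99 m/s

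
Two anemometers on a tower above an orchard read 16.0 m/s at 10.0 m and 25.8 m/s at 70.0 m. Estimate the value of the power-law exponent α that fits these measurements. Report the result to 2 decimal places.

Power law: V₂/V₁ = (z₂/z₁)^α ⇒ α = ln(V₂/V₁) / ln(z₂/z₁)
α = ln(25.8/16.0) / ln(70.0/10.0) = ln(1.6125) / ln(7.0000)
  = 0.47779 / 1.94591 = 0.24553

α ≈ 0.25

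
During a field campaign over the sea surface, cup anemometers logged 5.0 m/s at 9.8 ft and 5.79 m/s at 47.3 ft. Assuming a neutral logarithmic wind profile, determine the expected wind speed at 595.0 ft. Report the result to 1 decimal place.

Log law: V ∝ ln(z/z₀). From the pair, with r = V₁/V₂ = 0.86356,
ln z₀ = (ln z₁ − r·ln z₂)/(1 − r) = (2.2824 − 0.86356×3.8565)/0.13644 = -7.6805 → z₀ = 0.0004618 ft
V₃ = V₁ · ln(z₃/z₀)/ln(z₁/z₀) = 5.0 × 14.0690/9.9628 = 7.0607 m/s

7.1 m/s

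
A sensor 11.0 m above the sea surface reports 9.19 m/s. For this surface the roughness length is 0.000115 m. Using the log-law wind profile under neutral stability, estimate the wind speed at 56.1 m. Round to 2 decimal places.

Log law: V(z) ∝ ln(z/z₀), so V₂/V₁ = ln(z₂/z₀) / ln(z₁/z₀).
ln(56.1/0.000115) = 13.0977, ln(11.0/0.000115) = 11.4685
V₂ = 9.19 × 13.0977/11.4685 = 9.19 × 1.1421 = 10.4956 m/s

10.50 m/s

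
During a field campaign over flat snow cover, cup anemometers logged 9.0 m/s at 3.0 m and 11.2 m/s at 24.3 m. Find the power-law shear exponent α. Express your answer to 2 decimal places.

Power law: V₂/V₁ = (z₂/z₁)^α ⇒ α = ln(V₂/V₁) / ln(z₂/z₁)
α = ln(11.2/9.0) / ln(24.3/3.0) = ln(1.2444) / ln(8.1000)
  = 0.21869 / 2.09186 = 0.10454

α ≈ 0.10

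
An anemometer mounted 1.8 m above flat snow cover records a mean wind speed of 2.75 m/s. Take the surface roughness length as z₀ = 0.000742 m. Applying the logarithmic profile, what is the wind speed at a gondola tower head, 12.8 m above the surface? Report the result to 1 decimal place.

Log law: V(z) ∝ ln(z/z₀), so V₂/V₁ = ln(z₂/z₀) / ln(z₁/z₀).
ln(12.8/0.000742) = 9.7556, ln(1.8/0.000742) = 7.7939
V₂ = 2.75 × 9.7556/7.7939 = 2.75 × 1.2517 = 3.4421 m/s

3.4 m/s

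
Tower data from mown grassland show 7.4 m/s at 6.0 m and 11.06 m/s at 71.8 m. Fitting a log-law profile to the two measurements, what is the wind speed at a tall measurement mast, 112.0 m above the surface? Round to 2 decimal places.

Log law: V ∝ ln(z/z₀). From the pair, with r = V₁/V₂ = 0.66908,
ln z₀ = (ln z₁ − r·ln z₂)/(1 − r) = (1.7918 − 0.66908×4.2739)/0.33092 = -3.2267 → z₀ = 0.03969 m
V₃ = V₁ · ln(z₃/z₀)/ln(z₁/z₀) = 7.4 × 7.9452/5.0185 = 11.7156 m/s

11.72 m/s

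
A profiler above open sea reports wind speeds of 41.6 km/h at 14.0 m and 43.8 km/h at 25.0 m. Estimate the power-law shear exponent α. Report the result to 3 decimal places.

Power law: V₂/V₁ = (z₂/z₁)^α ⇒ α = ln(V₂/V₁) / ln(z₂/z₁)
α = ln(43.8/41.6) / ln(25.0/14.0) = ln(1.0529) / ln(1.7857)
  = 0.05153 / 0.57982 = 0.08888

α ≈ 0.089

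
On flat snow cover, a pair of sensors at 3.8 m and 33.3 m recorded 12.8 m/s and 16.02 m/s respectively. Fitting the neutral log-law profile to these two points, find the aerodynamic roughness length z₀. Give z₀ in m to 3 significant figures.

z₀ ≈ 0.000680 m

Log law: V(z) ∝ ln(z/z₀). With r = V₁/V₂ = 12.8/16.02 = 0.79900,
r · ln(z₂/z₀) = ln(z₁/z₀) ⇒ ln z₀ = (ln z₁ − r·ln z₂)/(1 − r)
ln z₀ = (1.33500 − 0.79900×3.50556) / 0.20100 = -7.2933
z₀ = exp(-7.2933) = 0.0006801 m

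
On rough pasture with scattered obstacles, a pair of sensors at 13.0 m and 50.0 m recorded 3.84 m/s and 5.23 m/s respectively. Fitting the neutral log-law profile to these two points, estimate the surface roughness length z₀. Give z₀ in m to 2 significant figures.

Log law: V(z) ∝ ln(z/z₀). With r = V₁/V₂ = 3.84/5.23 = 0.73423,
r · ln(z₂/z₀) = ln(z₁/z₀) ⇒ ln z₀ = (ln z₁ − r·ln z₂)/(1 − r)
ln z₀ = (2.56495 − 0.73423×3.91202) / 0.26577 = -1.1565
z₀ = exp(-1.1565) = 0.3146 m

z₀ ≈ 0.31 m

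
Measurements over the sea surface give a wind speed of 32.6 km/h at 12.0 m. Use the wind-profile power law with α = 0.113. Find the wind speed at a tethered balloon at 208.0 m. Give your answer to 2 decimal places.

45.00 km/h

Power-law profile: V₂ = V₁ · (z₂/z₁)^α
V₂ = 32.6 × (208.0/12.0)^0.113 = 32.6 × (17.3333)^0.113
    = 32.6 × 1.3804 = 44.9999 km/h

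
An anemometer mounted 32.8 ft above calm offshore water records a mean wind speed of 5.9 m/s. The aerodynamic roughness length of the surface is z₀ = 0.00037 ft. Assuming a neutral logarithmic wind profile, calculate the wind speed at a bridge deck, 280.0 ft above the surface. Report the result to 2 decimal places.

7.01 m/s

Log law: V(z) ∝ ln(z/z₀), so V₂/V₁ = ln(z₂/z₀) / ln(z₁/z₀).
ln(280.0/0.00037) = 13.5368, ln(32.8/0.00037) = 11.3924
V₂ = 5.9 × 13.5368/11.3924 = 5.9 × 1.1882 = 7.0105 m/s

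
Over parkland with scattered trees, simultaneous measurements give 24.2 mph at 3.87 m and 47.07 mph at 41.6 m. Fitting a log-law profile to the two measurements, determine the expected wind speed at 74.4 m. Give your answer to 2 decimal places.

52.67 mph

Log law: V ∝ ln(z/z₀). From the pair, with r = V₁/V₂ = 0.51413,
ln z₀ = (ln z₁ − r·ln z₂)/(1 − r) = (1.3533 − 0.51413×3.7281)/0.48587 = -1.1597 → z₀ = 0.3136 m
V₃ = V₁ · ln(z₃/z₀)/ln(z₁/z₀) = 24.2 × 5.4692/2.5130 = 52.6685 mph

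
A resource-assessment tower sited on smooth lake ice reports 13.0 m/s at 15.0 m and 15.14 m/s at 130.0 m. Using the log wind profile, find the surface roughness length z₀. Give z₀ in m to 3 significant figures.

Log law: V(z) ∝ ln(z/z₀). With r = V₁/V₂ = 13.0/15.14 = 0.85865,
r · ln(z₂/z₀) = ln(z₁/z₀) ⇒ ln z₀ = (ln z₁ − r·ln z₂)/(1 − r)
ln z₀ = (2.70805 − 0.85865×4.86753) / 0.14135 = -10.4103
z₀ = exp(-10.4103) = 0.00003012 m

z₀ ≈ 0.0000301 m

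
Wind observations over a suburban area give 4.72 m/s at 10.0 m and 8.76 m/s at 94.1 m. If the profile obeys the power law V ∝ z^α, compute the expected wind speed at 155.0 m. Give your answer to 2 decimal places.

10.05 m/s

First find α: α = ln(V₂/V₁)/ln(z₂/z₁) = ln(8.76/4.72)/ln(94.1/10.0) = 0.61839/2.24177 = 0.2758
Extrapolate from 94.1 m to 155.0 m: V₃ = 8.76 × (155.0/94.1)^0.2758 = 8.76 × 1.1476 = 10.0529 m/s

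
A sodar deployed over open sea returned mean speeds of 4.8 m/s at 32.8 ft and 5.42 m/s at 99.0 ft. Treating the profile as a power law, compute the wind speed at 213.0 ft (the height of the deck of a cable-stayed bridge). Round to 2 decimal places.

5.90 m/s

First find α: α = ln(V₂/V₁)/ln(z₂/z₁) = ln(5.42/4.8)/ln(99.0/32.8) = 0.12148/1.10469 = 0.1100
Extrapolate from 99.0 ft to 213.0 ft: V₃ = 5.42 × (213.0/99.0)^0.1100 = 5.42 × 1.0879 = 5.8964 m/s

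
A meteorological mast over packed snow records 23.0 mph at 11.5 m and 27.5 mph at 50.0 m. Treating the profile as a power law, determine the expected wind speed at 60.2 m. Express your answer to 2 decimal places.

First find α: α = ln(V₂/V₁)/ln(z₂/z₁) = ln(27.5/23.0)/ln(50.0/11.5) = 0.17869/1.46968 = 0.1216
Extrapolate from 50.0 m to 60.2 m: V₃ = 27.5 × (60.2/50.0)^0.1216 = 27.5 × 1.0228 = 28.1278 mph

28.13 mph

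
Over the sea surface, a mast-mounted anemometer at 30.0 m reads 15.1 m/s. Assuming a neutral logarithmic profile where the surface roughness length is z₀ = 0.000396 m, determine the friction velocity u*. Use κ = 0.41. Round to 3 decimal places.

u* ≈ 0.551 m/s

Log law: V(z) = (u*/κ) · ln(z/z₀) ⇒ u* = κ · V / ln(z/z₀)
u* = 0.41 × 15.1 / ln(30.0/0.000396) = 0.41 × 15.1 / 11.2353
   = 6.1910 / 11.2353 = 0.5510 m/s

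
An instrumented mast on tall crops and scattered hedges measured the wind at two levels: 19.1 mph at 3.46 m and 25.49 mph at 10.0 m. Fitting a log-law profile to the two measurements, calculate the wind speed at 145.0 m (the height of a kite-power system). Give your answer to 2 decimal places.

41.59 mph

Log law: V ∝ ln(z/z₀). From the pair, with r = V₁/V₂ = 0.74931,
ln z₀ = (ln z₁ − r·ln z₂)/(1 − r) = (1.2413 − 0.74931×2.3026)/0.25069 = -1.9311 → z₀ = 0.1450 m
V₃ = V₁ · ln(z₃/z₀)/ln(z₁/z₀) = 19.1 × 6.9078/3.1723 = 41.5906 mph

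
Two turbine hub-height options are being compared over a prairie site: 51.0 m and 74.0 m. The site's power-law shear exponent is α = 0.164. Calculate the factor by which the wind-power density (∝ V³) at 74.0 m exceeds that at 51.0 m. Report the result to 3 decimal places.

Speed ratio: V_B/V_A = (z_B/z_A)^α = (74.0/51.0)^0.164 = (1.4510)^0.164 = 1.06295
Power-density ratio: P_B/P_A = (V_B/V_A)³ = (1.06295)³ = 1.20098

1.201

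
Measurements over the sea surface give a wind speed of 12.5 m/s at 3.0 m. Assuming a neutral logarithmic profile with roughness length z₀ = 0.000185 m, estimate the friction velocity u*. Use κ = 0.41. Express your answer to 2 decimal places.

u* ≈ 0.53 m/s

Log law: V(z) = (u*/κ) · ln(z/z₀) ⇒ u* = κ · V / ln(z/z₀)
u* = 0.41 × 12.5 / ln(3.0/0.000185) = 0.41 × 12.5 / 9.6938
   = 5.1250 / 9.6938 = 0.5287 m/s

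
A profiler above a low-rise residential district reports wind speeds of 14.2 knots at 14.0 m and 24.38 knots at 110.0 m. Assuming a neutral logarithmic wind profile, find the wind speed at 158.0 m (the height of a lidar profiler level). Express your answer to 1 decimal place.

26.2 knots

Log law: V ∝ ln(z/z₀). From the pair, with r = V₁/V₂ = 0.58244,
ln z₀ = (ln z₁ − r·ln z₂)/(1 − r) = (2.6391 − 0.58244×4.7005)/0.41756 = -0.2364 → z₀ = 0.7895 m
V₃ = V₁ · ln(z₃/z₀)/ln(z₁/z₀) = 14.2 × 5.2990/2.8755 = 26.1682 knots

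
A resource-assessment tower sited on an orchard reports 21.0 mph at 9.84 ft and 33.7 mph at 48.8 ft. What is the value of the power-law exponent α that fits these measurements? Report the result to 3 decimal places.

Power law: V₂/V₁ = (z₂/z₁)^α ⇒ α = ln(V₂/V₁) / ln(z₂/z₁)
α = ln(33.7/21.0) / ln(48.8/9.84) = ln(1.6048) / ln(4.9593)
  = 0.47298 / 1.60127 = 0.29537

α ≈ 0.295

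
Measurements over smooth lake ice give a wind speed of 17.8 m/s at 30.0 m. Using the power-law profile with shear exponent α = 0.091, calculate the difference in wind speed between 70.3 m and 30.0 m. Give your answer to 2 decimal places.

1.43 m/s

Power law: V₂ = V₁ · (z₂/z₁)^α = 17.8 × (2.3433)^0.091 = 19.2342 m/s
ΔV = 19.2342 − 17.8 = 1.4342 m/s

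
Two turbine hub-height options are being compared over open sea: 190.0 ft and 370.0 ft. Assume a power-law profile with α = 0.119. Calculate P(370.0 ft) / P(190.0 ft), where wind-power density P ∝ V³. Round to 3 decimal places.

Speed ratio: V_B/V_A = (z_B/z_A)^α = (370.0/190.0)^0.119 = (1.9474)^0.119 = 1.08254
Power-density ratio: P_B/P_A = (V_B/V_A)³ = (1.08254)³ = 1.26862

1.269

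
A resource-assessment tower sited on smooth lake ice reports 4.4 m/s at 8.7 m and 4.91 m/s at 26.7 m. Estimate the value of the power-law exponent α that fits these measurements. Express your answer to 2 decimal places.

Power law: V₂/V₁ = (z₂/z₁)^α ⇒ α = ln(V₂/V₁) / ln(z₂/z₁)
α = ln(4.91/4.4) / ln(26.7/8.7) = ln(1.1159) / ln(3.0690)
  = 0.10967 / 1.12134 = 0.09780

α ≈ 0.10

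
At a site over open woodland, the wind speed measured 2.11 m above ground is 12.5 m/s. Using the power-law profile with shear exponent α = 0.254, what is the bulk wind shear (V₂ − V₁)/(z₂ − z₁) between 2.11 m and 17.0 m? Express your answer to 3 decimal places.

0.587 m/s/m

Power law: V₂ = V₁ · (z₂/z₁)^α = 12.5 × (8.0569)^0.254 = 21.2362 m/s
ΔV/Δz = (21.2362 − 12.5)/(17.0 − 2.11) = 8.7362/14.8900 = 0.58671 m/s/m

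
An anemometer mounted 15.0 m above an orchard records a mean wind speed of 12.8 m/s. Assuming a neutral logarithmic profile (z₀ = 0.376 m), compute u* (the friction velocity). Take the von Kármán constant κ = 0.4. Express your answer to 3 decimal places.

Log law: V(z) = (u*/κ) · ln(z/z₀) ⇒ u* = κ · V / ln(z/z₀)
u* = 0.4 × 12.8 / ln(15.0/0.376) = 0.4 × 12.8 / 3.6862
   = 5.1200 / 3.6862 = 1.3890 m/s

u* ≈ 1.389 m/s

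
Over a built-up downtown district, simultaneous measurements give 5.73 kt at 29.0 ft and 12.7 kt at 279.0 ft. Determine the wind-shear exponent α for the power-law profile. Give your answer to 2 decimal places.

Power law: V₂/V₁ = (z₂/z₁)^α ⇒ α = ln(V₂/V₁) / ln(z₂/z₁)
α = ln(12.7/5.73) / ln(279.0/29.0) = ln(2.2164) / ln(9.6207)
  = 0.79589 / 2.26392 = 0.35155

α ≈ 0.35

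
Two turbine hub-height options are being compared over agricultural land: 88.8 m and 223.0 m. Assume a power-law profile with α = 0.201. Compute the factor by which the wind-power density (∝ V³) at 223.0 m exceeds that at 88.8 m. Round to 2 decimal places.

Speed ratio: V_B/V_A = (z_B/z_A)^α = (223.0/88.8)^0.201 = (2.5113)^0.201 = 1.20331
Power-density ratio: P_B/P_A = (V_B/V_A)³ = (1.20331)³ = 1.74235

1.74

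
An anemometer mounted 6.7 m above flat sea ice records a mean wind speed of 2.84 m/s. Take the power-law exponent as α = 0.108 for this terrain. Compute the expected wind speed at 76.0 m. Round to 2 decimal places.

3.69 m/s

Power-law profile: V₂ = V₁ · (z₂/z₁)^α
V₂ = 2.84 × (76.0/6.7)^0.108 = 2.84 × (11.3433)^0.108
    = 2.84 × 1.2999 = 3.6917 m/s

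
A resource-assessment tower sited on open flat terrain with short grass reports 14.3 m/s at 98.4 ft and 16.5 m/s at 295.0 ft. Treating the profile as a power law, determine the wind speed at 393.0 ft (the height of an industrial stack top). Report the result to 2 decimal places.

17.13 m/s

First find α: α = ln(V₂/V₁)/ln(z₂/z₁) = ln(16.5/14.3)/ln(295.0/98.4) = 0.14310/1.09793 = 0.1303
Extrapolate from 295.0 ft to 393.0 ft: V₃ = 16.5 × (393.0/295.0)^0.1303 = 16.5 × 1.0381 = 17.1285 m/s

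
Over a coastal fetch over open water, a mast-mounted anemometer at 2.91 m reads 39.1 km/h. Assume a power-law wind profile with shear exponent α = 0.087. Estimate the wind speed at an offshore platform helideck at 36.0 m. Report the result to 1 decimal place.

48.7 km/h

Power-law profile: V₂ = V₁ · (z₂/z₁)^α
V₂ = 39.1 × (36.0/2.91)^0.087 = 39.1 × (12.3711)^0.087
    = 39.1 × 1.2446 = 48.6650 km/h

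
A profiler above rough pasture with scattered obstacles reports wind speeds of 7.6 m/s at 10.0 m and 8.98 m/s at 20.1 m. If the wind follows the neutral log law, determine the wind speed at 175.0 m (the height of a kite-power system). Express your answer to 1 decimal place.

Log law: V ∝ ln(z/z₀). From the pair, with r = V₁/V₂ = 0.84633,
ln z₀ = (ln z₁ − r·ln z₂)/(1 − r) = (2.3026 − 0.84633×3.0007)/0.15367 = -1.5422 → z₀ = 0.2139 m
V₃ = V₁ · ln(z₃/z₀)/ln(z₁/z₀) = 7.6 × 6.7070/3.8448 = 13.2577 m/s

13.3 m/s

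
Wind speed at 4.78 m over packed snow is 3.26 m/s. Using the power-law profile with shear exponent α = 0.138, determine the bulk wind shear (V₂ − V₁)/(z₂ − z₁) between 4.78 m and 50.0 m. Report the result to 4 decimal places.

Power law: V₂ = V₁ · (z₂/z₁)^α = 3.26 × (10.4603)^0.138 = 4.5073 m/s
ΔV/Δz = (4.5073 − 3.26)/(50.0 − 4.78) = 1.2473/45.2200 = 0.02758 m/s/m

0.0276 m/s/m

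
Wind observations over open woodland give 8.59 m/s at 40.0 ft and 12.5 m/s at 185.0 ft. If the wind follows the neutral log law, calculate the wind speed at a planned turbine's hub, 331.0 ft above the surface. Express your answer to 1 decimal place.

14.0 m/s

Log law: V ∝ ln(z/z₀). From the pair, with r = V₁/V₂ = 0.68720,
ln z₀ = (ln z₁ − r·ln z₂)/(1 − r) = (3.6889 − 0.68720×5.2204)/0.31280 = 0.3243 → z₀ = 1.383 ft
V₃ = V₁ · ln(z₃/z₀)/ln(z₁/z₀) = 8.59 × 5.4778/3.3645 = 13.9853 m/s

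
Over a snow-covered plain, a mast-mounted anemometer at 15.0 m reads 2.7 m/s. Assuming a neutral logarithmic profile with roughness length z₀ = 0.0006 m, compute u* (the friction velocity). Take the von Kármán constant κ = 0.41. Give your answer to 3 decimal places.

Log law: V(z) = (u*/κ) · ln(z/z₀) ⇒ u* = κ · V / ln(z/z₀)
u* = 0.41 × 2.7 / ln(15.0/0.0006) = 0.41 × 2.7 / 10.1266
   = 1.1070 / 10.1266 = 0.1093 m/s

u* ≈ 0.109 m/s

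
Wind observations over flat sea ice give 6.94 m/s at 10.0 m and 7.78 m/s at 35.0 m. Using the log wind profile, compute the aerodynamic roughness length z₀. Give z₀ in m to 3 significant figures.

z₀ ≈ 0.000320 m

Log law: V(z) ∝ ln(z/z₀). With r = V₁/V₂ = 6.94/7.78 = 0.89203,
r · ln(z₂/z₀) = ln(z₁/z₀) ⇒ ln z₀ = (ln z₁ − r·ln z₂)/(1 − r)
ln z₀ = (2.30259 − 0.89203×3.55535) / 0.10797 = -8.0476
z₀ = exp(-8.0476) = 0.0003199 m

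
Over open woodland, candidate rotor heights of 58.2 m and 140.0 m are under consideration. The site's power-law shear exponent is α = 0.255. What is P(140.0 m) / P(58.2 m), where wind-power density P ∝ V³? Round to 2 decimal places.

1.96

Speed ratio: V_B/V_A = (z_B/z_A)^α = (140.0/58.2)^0.255 = (2.4055)^0.255 = 1.25086
Power-density ratio: P_B/P_A = (V_B/V_A)³ = (1.25086)³ = 1.95714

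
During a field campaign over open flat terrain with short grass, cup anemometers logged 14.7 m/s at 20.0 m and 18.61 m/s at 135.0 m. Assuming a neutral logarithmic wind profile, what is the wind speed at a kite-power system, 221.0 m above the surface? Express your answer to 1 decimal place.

19.6 m/s

Log law: V ∝ ln(z/z₀). From the pair, with r = V₁/V₂ = 0.78990,
ln z₀ = (ln z₁ − r·ln z₂)/(1 − r) = (2.9957 − 0.78990×4.9053)/0.21010 = -4.1834 → z₀ = 0.01525 m
V₃ = V₁ · ln(z₃/z₀)/ln(z₁/z₀) = 14.7 × 9.5815/7.1791 = 19.6192 m/s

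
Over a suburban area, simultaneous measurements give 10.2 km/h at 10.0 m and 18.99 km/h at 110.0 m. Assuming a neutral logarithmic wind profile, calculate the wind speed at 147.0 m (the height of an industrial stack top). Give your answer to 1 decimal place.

20.1 km/h

Log law: V ∝ ln(z/z₀). From the pair, with r = V₁/V₂ = 0.53712,
ln z₀ = (ln z₁ − r·ln z₂)/(1 − r) = (2.3026 − 0.53712×4.7005)/0.46288 = -0.4800 → z₀ = 0.6188 m
V₃ = V₁ · ln(z₃/z₀)/ln(z₁/z₀) = 10.2 × 5.4704/2.7825 = 20.0529 km/h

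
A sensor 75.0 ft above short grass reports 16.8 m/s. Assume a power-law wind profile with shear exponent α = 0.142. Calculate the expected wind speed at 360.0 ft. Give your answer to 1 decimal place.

Power-law profile: V₂ = V₁ · (z₂/z₁)^α
V₂ = 16.8 × (360.0/75.0)^0.142 = 16.8 × (4.8000)^0.142
    = 16.8 × 1.2495 = 20.9916 m/s

21.0 m/s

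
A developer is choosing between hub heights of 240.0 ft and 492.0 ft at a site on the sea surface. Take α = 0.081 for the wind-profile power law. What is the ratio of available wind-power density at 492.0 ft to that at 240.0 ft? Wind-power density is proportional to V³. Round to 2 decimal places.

Speed ratio: V_B/V_A = (z_B/z_A)^α = (492.0/240.0)^0.081 = (2.0500)^0.081 = 1.05987
Power-density ratio: P_B/P_A = (V_B/V_A)³ = (1.05987)³ = 1.19057

1.19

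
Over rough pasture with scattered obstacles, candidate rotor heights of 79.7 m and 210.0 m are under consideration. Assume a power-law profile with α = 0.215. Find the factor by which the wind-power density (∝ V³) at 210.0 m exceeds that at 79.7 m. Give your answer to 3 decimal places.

Speed ratio: V_B/V_A = (z_B/z_A)^α = (210.0/79.7)^0.215 = (2.6349)^0.215 = 1.23158
Power-density ratio: P_B/P_A = (V_B/V_A)³ = (1.23158)³ = 1.86806

1.868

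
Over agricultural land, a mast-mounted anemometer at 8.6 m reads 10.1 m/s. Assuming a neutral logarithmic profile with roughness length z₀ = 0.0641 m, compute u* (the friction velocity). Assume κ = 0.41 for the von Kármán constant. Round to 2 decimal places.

Log law: V(z) = (u*/κ) · ln(z/z₀) ⇒ u* = κ · V / ln(z/z₀)
u* = 0.41 × 10.1 / ln(8.6/0.0641) = 0.41 × 10.1 / 4.8991
   = 4.1410 / 4.8991 = 0.8453 m/s

u* ≈ 0.85 m/s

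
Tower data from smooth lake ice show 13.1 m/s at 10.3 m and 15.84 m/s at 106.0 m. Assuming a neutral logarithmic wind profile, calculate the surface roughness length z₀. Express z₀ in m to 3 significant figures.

Log law: V(z) ∝ ln(z/z₀). With r = V₁/V₂ = 13.1/15.84 = 0.82702,
r · ln(z₂/z₀) = ln(z₁/z₀) ⇒ ln z₀ = (ln z₁ − r·ln z₂)/(1 − r)
ln z₀ = (2.33214 − 0.82702×4.66344) / 0.17298 = -8.8138
z₀ = exp(-8.8138) = 0.0001487 m

z₀ ≈ 0.000149 m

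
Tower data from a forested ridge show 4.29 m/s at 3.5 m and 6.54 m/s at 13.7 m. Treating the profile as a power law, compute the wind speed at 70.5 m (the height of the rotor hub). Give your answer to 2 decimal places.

First find α: α = ln(V₂/V₁)/ln(z₂/z₁) = ln(6.54/4.29)/ln(13.7/3.5) = 0.42165/1.36463 = 0.3090
Extrapolate from 13.7 m to 70.5 m: V₃ = 6.54 × (70.5/13.7)^0.3090 = 6.54 × 1.6589 = 10.8495 m/s

10.85 m/s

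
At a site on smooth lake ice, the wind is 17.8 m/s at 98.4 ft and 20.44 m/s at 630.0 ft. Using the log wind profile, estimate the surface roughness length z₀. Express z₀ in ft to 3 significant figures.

z₀ ≈ 0.000360 ft

Log law: V(z) ∝ ln(z/z₀). With r = V₁/V₂ = 17.8/20.44 = 0.87084,
r · ln(z₂/z₀) = ln(z₁/z₀) ⇒ ln z₀ = (ln z₁ − r·ln z₂)/(1 − r)
ln z₀ = (4.58904 − 0.87084×6.44572) / 0.12916 = -7.9295
z₀ = exp(-7.9295) = 0.0003600 ft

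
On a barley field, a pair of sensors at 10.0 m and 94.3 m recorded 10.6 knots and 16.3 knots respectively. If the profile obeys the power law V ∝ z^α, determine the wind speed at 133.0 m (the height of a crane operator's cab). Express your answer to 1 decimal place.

First find α: α = ln(V₂/V₁)/ln(z₂/z₁) = ln(16.3/10.6)/ln(94.3/10.0) = 0.43031/2.24390 = 0.1918
Extrapolate from 94.3 m to 133.0 m: V₃ = 16.3 × (133.0/94.3)^0.1918 = 16.3 × 1.0682 = 17.4111 knots

17.4 knots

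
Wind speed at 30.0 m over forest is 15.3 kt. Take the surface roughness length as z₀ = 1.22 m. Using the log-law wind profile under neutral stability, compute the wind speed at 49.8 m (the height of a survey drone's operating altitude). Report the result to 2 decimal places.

17.72 kt

Log law: V(z) ∝ ln(z/z₀), so V₂/V₁ = ln(z₂/z₀) / ln(z₁/z₀).
ln(49.8/1.22) = 3.7092, ln(30.0/1.22) = 3.2023
V₂ = 15.3 × 3.7092/3.2023 = 15.3 × 1.1583 = 17.7214 kt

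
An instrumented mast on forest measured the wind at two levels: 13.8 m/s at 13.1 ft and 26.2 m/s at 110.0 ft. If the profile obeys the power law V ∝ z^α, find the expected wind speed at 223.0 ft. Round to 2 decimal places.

32.42 m/s

First find α: α = ln(V₂/V₁)/ln(z₂/z₁) = ln(26.2/13.8)/ln(110.0/13.1) = 0.64109/2.12787 = 0.3013
Extrapolate from 110.0 ft to 223.0 ft: V₃ = 26.2 × (223.0/110.0)^0.3013 = 26.2 × 1.2373 = 32.4167 m/s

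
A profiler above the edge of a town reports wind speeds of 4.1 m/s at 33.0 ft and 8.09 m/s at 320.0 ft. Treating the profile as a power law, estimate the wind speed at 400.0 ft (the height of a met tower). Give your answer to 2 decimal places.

8.65 m/s

First find α: α = ln(V₂/V₁)/ln(z₂/z₁) = ln(8.09/4.1)/ln(320.0/33.0) = 0.67964/2.27181 = 0.2992
Extrapolate from 320.0 ft to 400.0 ft: V₃ = 8.09 × (400.0/320.0)^0.2992 = 8.09 × 1.0690 = 8.6485 m/s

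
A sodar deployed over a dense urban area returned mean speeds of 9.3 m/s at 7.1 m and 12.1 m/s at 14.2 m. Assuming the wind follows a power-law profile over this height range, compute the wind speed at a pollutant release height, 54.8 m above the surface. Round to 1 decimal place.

First find α: α = ln(V₂/V₁)/ln(z₂/z₁) = ln(12.1/9.3)/ln(14.2/7.1) = 0.26319/0.69315 = 0.3797
Extrapolate from 14.2 m to 54.8 m: V₃ = 12.1 × (54.8/14.2)^0.3797 = 12.1 × 1.6699 = 20.2059 m/s

20.2 m/s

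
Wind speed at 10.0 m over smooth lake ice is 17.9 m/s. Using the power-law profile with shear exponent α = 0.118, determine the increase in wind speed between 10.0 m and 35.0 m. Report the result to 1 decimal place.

2.9 m/s

Power law: V₂ = V₁ · (z₂/z₁)^α = 17.9 × (3.5000)^0.118 = 20.7517 m/s
ΔV = 20.7517 − 17.9 = 2.8517 m/s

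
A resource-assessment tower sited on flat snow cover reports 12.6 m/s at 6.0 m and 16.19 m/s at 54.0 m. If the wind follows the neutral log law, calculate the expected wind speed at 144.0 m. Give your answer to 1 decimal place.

17.8 m/s

Log law: V ∝ ln(z/z₀). From the pair, with r = V₁/V₂ = 0.77826,
ln z₀ = (ln z₁ − r·ln z₂)/(1 − r) = (1.7918 − 0.77826×3.9890)/0.22174 = -5.9199 → z₀ = 0.002685 m
V₃ = V₁ · ln(z₃/z₀)/ln(z₁/z₀) = 12.6 × 10.8898/7.7117 = 17.7926 m/s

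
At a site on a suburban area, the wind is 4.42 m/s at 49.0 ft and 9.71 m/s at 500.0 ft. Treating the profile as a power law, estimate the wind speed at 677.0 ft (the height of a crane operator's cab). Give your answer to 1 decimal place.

First find α: α = ln(V₂/V₁)/ln(z₂/z₁) = ln(9.71/4.42)/ln(500.0/49.0) = 0.78702/2.32279 = 0.3388
Extrapolate from 500.0 ft to 677.0 ft: V₃ = 9.71 × (677.0/500.0)^0.3388 = 9.71 × 1.1081 = 10.7601 m/s

10.8 m/s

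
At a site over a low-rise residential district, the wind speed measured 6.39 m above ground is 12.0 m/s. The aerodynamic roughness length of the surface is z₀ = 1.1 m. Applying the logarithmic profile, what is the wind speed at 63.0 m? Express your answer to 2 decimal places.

Log law: V(z) ∝ ln(z/z₀), so V₂/V₁ = ln(z₂/z₀) / ln(z₁/z₀).
ln(63.0/1.1) = 4.0478, ln(6.39/1.1) = 1.7594
V₂ = 12.0 × 4.0478/1.7594 = 12.0 × 2.3007 = 27.6078 m/s

27.61 m/s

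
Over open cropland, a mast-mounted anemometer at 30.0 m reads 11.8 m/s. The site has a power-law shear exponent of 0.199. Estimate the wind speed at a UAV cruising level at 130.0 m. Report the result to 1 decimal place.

15.8 m/s

Power-law profile: V₂ = V₁ · (z₂/z₁)^α
V₂ = 11.8 × (130.0/30.0)^0.199 = 11.8 × (4.3333)^0.199
    = 11.8 × 1.3388 = 15.7983 m/s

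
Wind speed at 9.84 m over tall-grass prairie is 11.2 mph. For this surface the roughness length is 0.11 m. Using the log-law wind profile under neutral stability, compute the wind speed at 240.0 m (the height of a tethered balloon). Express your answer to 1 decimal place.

19.2 mph

Log law: V(z) ∝ ln(z/z₀), so V₂/V₁ = ln(z₂/z₀) / ln(z₁/z₀).
ln(240.0/0.11) = 7.6879, ln(9.84/0.11) = 4.4937
V₂ = 11.2 × 7.6879/4.4937 = 11.2 × 1.7108 = 19.1611 mph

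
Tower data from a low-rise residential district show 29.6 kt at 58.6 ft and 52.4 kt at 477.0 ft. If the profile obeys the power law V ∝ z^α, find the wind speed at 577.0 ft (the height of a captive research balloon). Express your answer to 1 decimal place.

55.2 kt

First find α: α = ln(V₂/V₁)/ln(z₂/z₁) = ln(52.4/29.6)/ln(477.0/58.6) = 0.57113/2.09678 = 0.2724
Extrapolate from 477.0 ft to 577.0 ft: V₃ = 52.4 × (577.0/477.0)^0.2724 = 52.4 × 1.0532 = 55.1882 kt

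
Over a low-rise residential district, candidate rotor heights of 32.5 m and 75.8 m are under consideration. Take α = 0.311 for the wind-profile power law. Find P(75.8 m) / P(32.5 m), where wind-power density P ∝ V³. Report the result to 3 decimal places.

Speed ratio: V_B/V_A = (z_B/z_A)^α = (75.8/32.5)^0.311 = (2.3323)^0.311 = 1.30131
Power-density ratio: P_B/P_A = (V_B/V_A)³ = (1.30131)³ = 2.20366

2.204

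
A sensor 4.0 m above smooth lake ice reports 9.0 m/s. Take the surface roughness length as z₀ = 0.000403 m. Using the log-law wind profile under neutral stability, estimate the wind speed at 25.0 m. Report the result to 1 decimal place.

10.8 m/s

Log law: V(z) ∝ ln(z/z₀), so V₂/V₁ = ln(z₂/z₀) / ln(z₁/z₀).
ln(25.0/0.000403) = 11.0354, ln(4.0/0.000403) = 9.2029
V₂ = 9.0 × 11.0354/9.2029 = 9.0 × 1.1991 = 10.7922 m/s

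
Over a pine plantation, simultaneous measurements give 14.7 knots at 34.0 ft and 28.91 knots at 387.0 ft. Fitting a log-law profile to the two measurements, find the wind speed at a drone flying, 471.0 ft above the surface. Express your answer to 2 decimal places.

30.06 knots

Log law: V ∝ ln(z/z₀). From the pair, with r = V₁/V₂ = 0.50847,
ln z₀ = (ln z₁ − r·ln z₂)/(1 − r) = (3.5264 − 0.50847×5.9584)/0.49153 = 1.0104 → z₀ = 2.747 ft
V₃ = V₁ · ln(z₃/z₀)/ln(z₁/z₀) = 14.7 × 5.1444/2.5159 = 30.0577 knots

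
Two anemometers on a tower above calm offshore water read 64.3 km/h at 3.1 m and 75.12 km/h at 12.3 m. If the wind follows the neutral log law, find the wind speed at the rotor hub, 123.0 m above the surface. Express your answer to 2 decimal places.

93.20 km/h

Log law: V ∝ ln(z/z₀). From the pair, with r = V₁/V₂ = 0.85596,
ln z₀ = (ln z₁ − r·ln z₂)/(1 − r) = (1.1314 − 0.85596×2.5096)/0.14404 = -7.0588 → z₀ = 0.0008598 m
V₃ = V₁ · ln(z₃/z₀)/ln(z₁/z₀) = 64.3 × 11.8710/8.1902 = 93.1972 km/h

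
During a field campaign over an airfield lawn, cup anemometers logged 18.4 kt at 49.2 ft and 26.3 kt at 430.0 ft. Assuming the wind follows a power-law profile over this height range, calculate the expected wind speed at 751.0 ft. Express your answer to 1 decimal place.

First find α: α = ln(V₂/V₁)/ln(z₂/z₁) = ln(26.3/18.4)/ln(430.0/49.2) = 0.35722/2.16789 = 0.1648
Extrapolate from 430.0 ft to 751.0 ft: V₃ = 26.3 × (751.0/430.0)^0.1648 = 26.3 × 1.0962 = 28.8310 kt

28.8 kt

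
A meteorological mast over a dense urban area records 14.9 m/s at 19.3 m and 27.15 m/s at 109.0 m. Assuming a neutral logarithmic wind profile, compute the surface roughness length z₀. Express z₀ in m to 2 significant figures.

z₀ ≈ 2.3 m

Log law: V(z) ∝ ln(z/z₀). With r = V₁/V₂ = 14.9/27.15 = 0.54880,
r · ln(z₂/z₀) = ln(z₁/z₀) ⇒ ln z₀ = (ln z₁ − r·ln z₂)/(1 − r)
ln z₀ = (2.96011 − 0.54880×4.69135) / 0.45120 = 0.8543
z₀ = exp(0.8543) = 2.350 m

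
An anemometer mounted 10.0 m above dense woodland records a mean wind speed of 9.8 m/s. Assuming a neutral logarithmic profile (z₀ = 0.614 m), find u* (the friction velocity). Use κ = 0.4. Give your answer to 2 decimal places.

u* ≈ 1.40 m/s

Log law: V(z) = (u*/κ) · ln(z/z₀) ⇒ u* = κ · V / ln(z/z₀)
u* = 0.4 × 9.8 / ln(10.0/0.614) = 0.4 × 9.8 / 2.7903
   = 3.9200 / 2.7903 = 1.4048 m/s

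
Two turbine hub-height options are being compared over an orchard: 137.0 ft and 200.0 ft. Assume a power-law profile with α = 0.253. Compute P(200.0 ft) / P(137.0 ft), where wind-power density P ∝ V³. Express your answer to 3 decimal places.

Speed ratio: V_B/V_A = (z_B/z_A)^α = (200.0/137.0)^0.253 = (1.4599)^0.253 = 1.10045
Power-density ratio: P_B/P_A = (V_B/V_A)³ = (1.10045)³ = 1.33263

1.333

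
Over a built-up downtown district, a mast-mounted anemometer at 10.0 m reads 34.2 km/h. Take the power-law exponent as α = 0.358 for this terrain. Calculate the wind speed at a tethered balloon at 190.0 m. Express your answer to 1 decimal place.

Power-law profile: V₂ = V₁ · (z₂/z₁)^α
V₂ = 34.2 × (190.0/10.0)^0.358 = 34.2 × (19.0000)^0.358
    = 34.2 × 2.8694 = 98.1341 km/h

98.1 km/h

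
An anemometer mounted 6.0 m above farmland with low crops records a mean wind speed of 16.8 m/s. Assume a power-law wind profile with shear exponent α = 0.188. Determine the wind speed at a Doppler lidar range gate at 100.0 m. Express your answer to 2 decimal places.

Power-law profile: V₂ = V₁ · (z₂/z₁)^α
V₂ = 16.8 × (100.0/6.0)^0.188 = 16.8 × (16.6667)^0.188
    = 16.8 × 1.6971 = 28.5113 m/s

28.51 m/s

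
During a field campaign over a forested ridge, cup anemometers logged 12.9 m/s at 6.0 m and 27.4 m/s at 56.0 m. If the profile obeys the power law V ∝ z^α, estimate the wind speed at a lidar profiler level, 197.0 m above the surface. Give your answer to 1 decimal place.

First find α: α = ln(V₂/V₁)/ln(z₂/z₁) = ln(27.4/12.9)/ln(56.0/6.0) = 0.75332/2.23359 = 0.3373
Extrapolate from 56.0 m to 197.0 m: V₃ = 27.4 × (197.0/56.0)^0.3373 = 27.4 × 1.5284 = 41.8786 m/s

41.9 m/s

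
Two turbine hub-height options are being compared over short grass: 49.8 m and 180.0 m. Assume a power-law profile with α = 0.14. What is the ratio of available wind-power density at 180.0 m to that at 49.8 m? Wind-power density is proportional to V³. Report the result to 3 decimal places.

1.715

Speed ratio: V_B/V_A = (z_B/z_A)^α = (180.0/49.8)^0.14 = (3.6145)^0.14 = 1.19709
Power-density ratio: P_B/P_A = (V_B/V_A)³ = (1.19709)³ = 1.71545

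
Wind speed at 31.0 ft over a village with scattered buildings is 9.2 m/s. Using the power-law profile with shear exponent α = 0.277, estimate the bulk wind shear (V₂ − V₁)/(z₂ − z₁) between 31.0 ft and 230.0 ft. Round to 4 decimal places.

0.0343 m/s/ft

Power law: V₂ = V₁ · (z₂/z₁)^α = 9.2 × (7.4194)^0.277 = 16.0280 m/s
ΔV/Δz = (16.0280 − 9.2)/(230.0 − 31.0) = 6.8280/199.0000 = 0.03431 m/s/ft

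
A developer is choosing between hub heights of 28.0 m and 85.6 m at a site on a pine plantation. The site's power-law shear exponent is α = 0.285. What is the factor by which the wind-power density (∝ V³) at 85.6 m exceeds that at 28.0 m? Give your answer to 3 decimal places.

Speed ratio: V_B/V_A = (z_B/z_A)^α = (85.6/28.0)^0.285 = (3.0571)^0.285 = 1.37504
Power-density ratio: P_B/P_A = (V_B/V_A)³ = (1.37504)³ = 2.59983

2.600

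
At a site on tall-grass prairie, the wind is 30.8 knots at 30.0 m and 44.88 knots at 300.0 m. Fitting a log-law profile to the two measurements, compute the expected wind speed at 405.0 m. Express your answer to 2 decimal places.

Log law: V ∝ ln(z/z₀). From the pair, with r = V₁/V₂ = 0.68627,
ln z₀ = (ln z₁ − r·ln z₂)/(1 − r) = (3.4012 − 0.68627×5.7038)/0.31373 = -1.6357 → z₀ = 0.1948 m
V₃ = V₁ · ln(z₃/z₀)/ln(z₁/z₀) = 30.8 × 7.6396/5.0369 = 46.7151 knots

46.72 knots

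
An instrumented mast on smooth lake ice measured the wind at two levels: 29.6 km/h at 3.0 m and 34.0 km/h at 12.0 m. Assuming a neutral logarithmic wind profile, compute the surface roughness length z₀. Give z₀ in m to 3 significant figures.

z₀ ≈ 0.000267 m

Log law: V(z) ∝ ln(z/z₀). With r = V₁/V₂ = 29.6/34.0 = 0.87059,
r · ln(z₂/z₀) = ln(z₁/z₀) ⇒ ln z₀ = (ln z₁ − r·ln z₂)/(1 − r)
ln z₀ = (1.09861 − 0.87059×2.48491) / 0.12941 = -8.2274
z₀ = exp(-8.2274) = 0.0002672 m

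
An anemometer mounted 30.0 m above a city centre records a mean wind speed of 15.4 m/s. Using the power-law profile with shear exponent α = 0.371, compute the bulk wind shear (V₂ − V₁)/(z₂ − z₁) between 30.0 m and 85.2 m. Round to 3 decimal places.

Power law: V₂ = V₁ · (z₂/z₁)^α = 15.4 × (2.8400)^0.371 = 22.6831 m/s
ΔV/Δz = (22.6831 − 15.4)/(85.2 − 30.0) = 7.2831/55.2000 = 0.13194 m/s/m

0.132 m/s/m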